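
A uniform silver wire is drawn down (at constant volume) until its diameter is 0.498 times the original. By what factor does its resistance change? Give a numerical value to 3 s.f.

16.3

Volume constant ⇒ L' = L/r² with r = 0.498. R' = ρL'/A' = ρ(L/r²)/(πr²d₀²/4) = R/r⁴.
Factor = 16.3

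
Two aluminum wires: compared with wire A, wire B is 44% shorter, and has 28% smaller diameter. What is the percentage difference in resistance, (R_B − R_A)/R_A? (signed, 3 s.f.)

R ∝ L/d², so R_B/R_A = (1 − 44/100) × (1 − 28/100)⁻²
= 0.56 × 1.929 = 1.08
(R_B − R_A)/R_A = 1.08 − 1 = 8.02%

8.02%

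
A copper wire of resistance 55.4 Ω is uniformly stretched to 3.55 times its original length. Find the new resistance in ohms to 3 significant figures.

698 Ω

Volume constant ⇒ A' = A/k with k = 3.55. R' = ρ(kL)/(A/k) = k²R.
R' = 12.6 × 55.4 = 698 Ω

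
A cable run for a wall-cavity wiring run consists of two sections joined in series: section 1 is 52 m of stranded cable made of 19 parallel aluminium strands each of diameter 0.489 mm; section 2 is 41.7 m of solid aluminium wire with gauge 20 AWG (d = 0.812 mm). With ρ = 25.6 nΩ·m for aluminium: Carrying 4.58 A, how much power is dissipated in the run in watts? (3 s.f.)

ρ = 25.6 nΩ·m = 2.56×10^-8 Ω·m
Section 1: A_strand = π(2.4450e-04)² = 1.878e-07 m²; R₁ = ρL/(N·A_s) = (2.56×10^-8)(52)/(19×1.878e-07) = 0.3731 Ω
Section 2: A = π(0.812/2 mm)² = π(4.0600e-04 m)² = 5.178e-07 m²
R₂ = (2.56×10^-8)(41.7)/(5.178e-07) = 2.061 Ω
R = R₁ + R₂ = 2.435 Ω
P = I²R = (4.58)² × 2.435 = 51.1 W

51.1 W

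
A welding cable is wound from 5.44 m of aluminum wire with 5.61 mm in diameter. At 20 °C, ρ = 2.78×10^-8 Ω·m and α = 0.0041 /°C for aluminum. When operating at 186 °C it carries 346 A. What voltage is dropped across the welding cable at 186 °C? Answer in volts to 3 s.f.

3.56 V

A = π(d/2)² = π(2.8050e-03 m)² = 2.472e-05 m²
R₍20₎ = ρL/A = (2.78×10^-8)(5.44)/(2.472e-05) = 0.006118 Ω
R₍186₎ = R₍20₎(1 + αΔT) = 0.006118 × (1 + 0.0041×166) = 0.01028 Ω
V = IR = 346 × 0.01028 = 3.56 V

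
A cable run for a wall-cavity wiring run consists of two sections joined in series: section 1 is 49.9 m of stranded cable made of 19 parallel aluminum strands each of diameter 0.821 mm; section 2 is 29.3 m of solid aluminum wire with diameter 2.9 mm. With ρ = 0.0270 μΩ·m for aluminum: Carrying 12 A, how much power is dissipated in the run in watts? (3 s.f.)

36.5 W

ρ = 0.0270 μΩ·m = 2.70×10^-8 Ω·m
Section 1: A_strand = π(4.1050e-04)² = 5.294e-07 m²; R₁ = ρL/(N·A_s) = (2.70×10^-8)(49.9)/(19×5.294e-07) = 0.1339 Ω
Section 2: A = π(d/2)² = π(1.4500e-03 m)² = 6.605e-06 m²
R₂ = (2.70×10^-8)(29.3)/(6.605e-06) = 0.1198 Ω
R = R₁ + R₂ = 0.2537 Ω
P = I²R = (12)² × 0.2537 = 36.5 W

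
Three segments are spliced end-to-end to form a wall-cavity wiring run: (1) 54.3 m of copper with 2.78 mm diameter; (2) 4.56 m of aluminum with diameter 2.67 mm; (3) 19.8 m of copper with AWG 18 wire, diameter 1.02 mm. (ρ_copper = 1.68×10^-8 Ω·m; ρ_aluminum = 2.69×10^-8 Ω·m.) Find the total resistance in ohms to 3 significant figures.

Seg 1: A = π(d/2)² = π(1.3900e-03 m)² = 6.070e-06 m²
R_1 = (1.68×10^-8)(54.3)/(6.070e-06) = 0.1503 Ω
Seg 2: A = π(d/2)² = π(1.3350e-03 m)² = 5.599e-06 m²
R_2 = (2.69×10^-8)(4.56)/(5.599e-06) = 0.02191 Ω
Seg 3: A = π(1.02/2 mm)² = π(5.1000e-04 m)² = 8.171e-07 m²
R_3 = (1.68×10^-8)(19.8)/(8.171e-07) = 0.4071 Ω
R_total = R_1 + R_2 + R_3 = 0.579 Ω

0.579 Ω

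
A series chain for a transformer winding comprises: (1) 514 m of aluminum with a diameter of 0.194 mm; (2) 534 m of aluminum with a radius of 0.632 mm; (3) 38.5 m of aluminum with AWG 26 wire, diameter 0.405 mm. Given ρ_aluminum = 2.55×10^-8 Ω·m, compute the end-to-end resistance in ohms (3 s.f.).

462 Ω

Seg 1: A = π(d/2)² = π(9.7000e-05 m)² = 2.956e-08 m²
R_1 = (2.55×10^-8)(514)/(2.956e-08) = 443.4 Ω
Seg 2: A = πr² = π(6.3200e-04 m)² = 1.255e-06 m²
R_2 = (2.55×10^-8)(534)/(1.255e-06) = 10.85 Ω
Seg 3: A = π(0.405/2 mm)² = π(2.0250e-04 m)² = 1.288e-07 m²
R_3 = (2.55×10^-8)(38.5)/(1.288e-07) = 7.621 Ω
R_total = R_1 + R_2 + R_3 = 462 Ω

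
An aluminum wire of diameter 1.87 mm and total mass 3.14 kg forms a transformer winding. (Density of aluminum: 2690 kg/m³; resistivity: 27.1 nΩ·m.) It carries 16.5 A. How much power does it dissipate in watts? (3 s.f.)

1140 W

ρ = 27.1 nΩ·m = 2.71×10^-8 Ω·m
A = π(d/2)² = π(9.3500e-04 m)² = 2.7465e-06 m²
L = m/(density·A) = 3.14/(2690×2.7465e-06) = 425 m
R = ρL/A = (2.71×10^-8)(425)/(2.7465e-06) = 4.194 Ω
P = I²R = (16.5)² × 4.194 = 1140 W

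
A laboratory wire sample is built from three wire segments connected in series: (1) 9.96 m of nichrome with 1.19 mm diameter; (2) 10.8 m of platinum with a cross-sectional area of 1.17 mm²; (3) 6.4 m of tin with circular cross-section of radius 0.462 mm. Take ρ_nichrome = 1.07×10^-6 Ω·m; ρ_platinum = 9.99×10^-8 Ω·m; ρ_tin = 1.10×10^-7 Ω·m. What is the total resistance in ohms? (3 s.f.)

11.6 Ω

Seg 1: A = π(d/2)² = π(5.9500e-04 m)² = 1.112e-06 m²
R_1 = (1.07×10^-6)(9.96)/(1.112e-06) = 9.582 Ω
Seg 2: A = 1.17 mm² = 1.170e-06 m²
R_2 = (9.99×10^-8)(10.8)/(1.170e-06) = 0.9222 Ω
Seg 3: A = πr² = π(4.6200e-04 m)² = 6.706e-07 m²
R_3 = (1.10×10^-7)(6.4)/(6.706e-07) = 1.05 Ω
R_total = R_1 + R_2 + R_3 = 11.6 Ω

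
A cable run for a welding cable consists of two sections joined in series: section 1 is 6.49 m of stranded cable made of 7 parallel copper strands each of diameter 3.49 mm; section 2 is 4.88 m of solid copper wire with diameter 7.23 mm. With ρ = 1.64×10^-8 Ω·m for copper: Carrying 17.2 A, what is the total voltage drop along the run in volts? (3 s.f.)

Section 1: A_strand = π(1.7450e-03)² = 9.566e-06 m²; R₁ = ρL/(N·A_s) = (1.64×10^-8)(6.49)/(7×9.566e-06) = 0.001589 Ω
Section 2: A = π(d/2)² = π(3.6150e-03 m)² = 4.106e-05 m²
R₂ = (1.64×10^-8)(4.88)/(4.106e-05) = 0.001949 Ω
R = R₁ + R₂ = 0.003539 Ω
V = IR = 17.2 × 0.003539 = 0.0609 V

0.0609 V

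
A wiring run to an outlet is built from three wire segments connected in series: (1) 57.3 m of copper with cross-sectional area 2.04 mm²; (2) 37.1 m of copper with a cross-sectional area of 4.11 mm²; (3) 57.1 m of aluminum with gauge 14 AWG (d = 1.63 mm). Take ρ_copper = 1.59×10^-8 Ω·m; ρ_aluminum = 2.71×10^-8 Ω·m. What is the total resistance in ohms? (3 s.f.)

1.33 Ω

Seg 1: A = 2.04 mm² = 2.040e-06 m²
R_1 = (1.59×10^-8)(57.3)/(2.040e-06) = 0.4466 Ω
Seg 2: A = 4.11 mm² = 4.110e-06 m²
R_2 = (1.59×10^-8)(37.1)/(4.110e-06) = 0.1435 Ω
Seg 3: A = π(1.63/2 mm)² = π(8.1500e-04 m)² = 2.087e-06 m²
R_3 = (2.71×10^-8)(57.1)/(2.087e-06) = 0.7415 Ω
R_total = R_1 + R_2 + R_3 = 1.33 Ω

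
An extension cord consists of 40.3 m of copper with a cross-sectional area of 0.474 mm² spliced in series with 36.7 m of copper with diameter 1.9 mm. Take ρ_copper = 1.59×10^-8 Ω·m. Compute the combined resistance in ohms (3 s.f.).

Segment 1: A = 0.474 mm² = 4.740e-07 m²
R₁ = ρL/A = (1.59×10^-8)(40.3)/(4.740e-07) = 1.352 Ω
Segment 2: A = π(d/2)² = π(9.5000e-04 m)² = 2.835e-06 m²
R₂ = (1.59×10^-8)(36.7)/(2.835e-06) = 0.2058 Ω
R = R₁ + R₂ = 1.56 Ω

1.56 Ω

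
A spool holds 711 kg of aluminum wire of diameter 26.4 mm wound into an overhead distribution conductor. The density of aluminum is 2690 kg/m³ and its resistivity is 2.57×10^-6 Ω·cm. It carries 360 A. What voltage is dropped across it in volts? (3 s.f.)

ρ = 2.57×10^-6 Ω·cm = 2.57×10^-8 Ω·m
A = π(d/2)² = π(1.3200e-02 m)² = 5.4739e-04 m²
L = m/(density·A) = 711/(2690×5.4739e-04) = 482.9 m
R = ρL/A = (2.57×10^-8)(482.9)/(5.4739e-04) = 0.02267 Ω
V = IR = 360 × 0.02267 = 8.16 V

8.16 V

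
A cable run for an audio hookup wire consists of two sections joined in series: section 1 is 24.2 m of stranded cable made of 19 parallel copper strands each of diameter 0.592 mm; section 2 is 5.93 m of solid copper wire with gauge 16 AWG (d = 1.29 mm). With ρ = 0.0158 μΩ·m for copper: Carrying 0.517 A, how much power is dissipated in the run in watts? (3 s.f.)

ρ = 0.0158 μΩ·m = 1.58×10^-8 Ω·m
Section 1: A_strand = π(2.9600e-04)² = 2.753e-07 m²; R₁ = ρL/(N·A_s) = (1.58×10^-8)(24.2)/(19×2.753e-07) = 0.07311 Ω
Section 2: A = π(1.29/2 mm)² = π(6.4500e-04 m)² = 1.307e-06 m²
R₂ = (1.58×10^-8)(5.93)/(1.307e-06) = 0.07169 Ω
R = R₁ + R₂ = 0.1448 Ω
P = I²R = (0.517)² × 0.1448 = 0.0387 W

0.0387 W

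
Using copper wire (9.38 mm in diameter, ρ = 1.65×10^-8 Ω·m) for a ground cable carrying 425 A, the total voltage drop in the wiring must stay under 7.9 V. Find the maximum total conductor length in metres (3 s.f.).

A = π(d/2)² = π(4.6900e-03 m)² = 6.910e-05 m²
L_max = V_max·A/(1·ρI) = (7.9)(6.910e-05)/(1.65×10^-8×425) = 77.8 m

77.8 m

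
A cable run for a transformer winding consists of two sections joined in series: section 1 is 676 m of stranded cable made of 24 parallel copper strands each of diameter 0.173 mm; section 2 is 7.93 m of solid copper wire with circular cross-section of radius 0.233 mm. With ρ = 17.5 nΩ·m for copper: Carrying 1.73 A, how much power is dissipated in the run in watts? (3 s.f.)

65.2 W

ρ = 17.5 nΩ·m = 1.75×10^-8 Ω·m
Section 1: A_strand = π(8.6500e-05)² = 2.351e-08 m²; R₁ = ρL/(N·A_s) = (1.75×10^-8)(676)/(24×2.351e-08) = 20.97 Ω
Section 2: A = πr² = π(2.3300e-04 m)² = 1.706e-07 m²
R₂ = (1.75×10^-8)(7.93)/(1.706e-07) = 0.8137 Ω
R = R₁ + R₂ = 21.78 Ω
P = I²R = (1.73)² × 21.78 = 65.2 W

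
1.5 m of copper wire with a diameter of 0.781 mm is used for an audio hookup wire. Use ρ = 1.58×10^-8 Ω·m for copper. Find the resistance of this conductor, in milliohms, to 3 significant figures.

49.5 mΩ

A = π(d/2)² = π(3.9050e-04 m)² = 4.791e-07 m²
R = ρL/A = (1.58×10^-8)(1.5 m)/(4.791e-07 m²) = 49.5 mΩ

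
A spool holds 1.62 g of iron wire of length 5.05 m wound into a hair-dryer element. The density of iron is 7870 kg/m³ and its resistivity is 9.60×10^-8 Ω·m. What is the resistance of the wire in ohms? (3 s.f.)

A = m/(density·L) = 0.00162/(7870×5.05) = 4.0761e-08 m²
R = ρL/A = (9.60×10^-8)(5.05)/(4.0761e-08) = 11.9 Ω

11.9 Ω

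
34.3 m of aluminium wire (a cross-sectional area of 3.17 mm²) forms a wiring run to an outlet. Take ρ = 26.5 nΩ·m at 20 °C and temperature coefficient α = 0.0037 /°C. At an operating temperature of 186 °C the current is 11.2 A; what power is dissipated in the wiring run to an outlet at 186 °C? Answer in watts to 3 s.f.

58.1 W

ρ = 26.5 nΩ·m = 2.65×10^-8 Ω·m
A = 3.17 mm² = 3.170e-06 m²
R₍20₎ = ρL/A = (2.65×10^-8)(34.3)/(3.170e-06) = 0.2867 Ω
R₍186₎ = R₍20₎(1 + αΔT) = 0.2867 × (1 + 0.0037×166) = 0.4628 Ω
P = I²R = (11.2)² × 0.4628 = 58.1 W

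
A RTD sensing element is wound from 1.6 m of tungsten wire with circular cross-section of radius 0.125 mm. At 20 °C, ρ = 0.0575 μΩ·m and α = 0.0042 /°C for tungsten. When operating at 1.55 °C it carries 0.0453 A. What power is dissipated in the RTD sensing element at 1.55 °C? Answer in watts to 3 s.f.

ρ = 0.0575 μΩ·m = 5.75×10^-8 Ω·m
A = πr² = π(1.2500e-04 m)² = 4.909e-08 m²
R₍20₎ = ρL/A = (5.75×10^-8)(1.6)/(4.909e-08) = 1.874 Ω
R₍1.55₎ = R₍20₎(1 + αΔT) = 1.874 × (1 + 0.0042×-18.4) = 1.729 Ω
P = I²R = (0.0453)² × 1.729 = 0.00355 W

0.00355 W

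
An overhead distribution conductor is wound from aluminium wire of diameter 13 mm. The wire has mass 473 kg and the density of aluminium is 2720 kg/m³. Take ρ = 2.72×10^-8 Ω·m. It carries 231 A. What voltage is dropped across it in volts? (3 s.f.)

A = π(d/2)² = π(6.5000e-03 m)² = 1.3273e-04 m²
L = m/(density·A) = 473/(2720×1.3273e-04) = 1310 m
R = ρL/A = (2.72×10^-8)(1310)/(1.3273e-04) = 0.2685 Ω
V = IR = 231 × 0.2685 = 62.0 V

62.0 V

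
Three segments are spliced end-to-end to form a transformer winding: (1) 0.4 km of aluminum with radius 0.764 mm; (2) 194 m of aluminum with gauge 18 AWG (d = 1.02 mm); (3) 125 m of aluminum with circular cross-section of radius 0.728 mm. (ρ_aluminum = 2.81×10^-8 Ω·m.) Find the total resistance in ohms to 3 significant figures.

Seg 1: A = πr² = π(7.6400e-04 m)² = 1.834e-06 m²
R_1 = (2.81×10^-8)(400)/(1.834e-06) = 6.13 Ω
Seg 2: A = π(1.02/2 mm)² = π(5.1000e-04 m)² = 8.171e-07 m²
R_2 = (2.81×10^-8)(194)/(8.171e-07) = 6.671 Ω
Seg 3: A = πr² = π(7.2800e-04 m)² = 1.665e-06 m²
R_3 = (2.81×10^-8)(125)/(1.665e-06) = 2.11 Ω
R_total = R_1 + R_2 + R_3 = 14.9 Ω

14.9 Ω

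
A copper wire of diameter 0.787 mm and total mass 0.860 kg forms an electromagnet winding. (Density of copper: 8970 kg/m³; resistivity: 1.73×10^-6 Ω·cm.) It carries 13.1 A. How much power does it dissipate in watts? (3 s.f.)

ρ = 1.73×10^-6 Ω·cm = 1.73×10^-8 Ω·m
A = π(d/2)² = π(3.9350e-04 m)² = 4.8645e-07 m²
L = m/(density·A) = 0.86/(8970×4.8645e-07) = 197.1 m
R = ρL/A = (1.73×10^-8)(197.1)/(4.8645e-07) = 7.009 Ω
P = I²R = (13.1)² × 7.009 = 1200 W

1200 W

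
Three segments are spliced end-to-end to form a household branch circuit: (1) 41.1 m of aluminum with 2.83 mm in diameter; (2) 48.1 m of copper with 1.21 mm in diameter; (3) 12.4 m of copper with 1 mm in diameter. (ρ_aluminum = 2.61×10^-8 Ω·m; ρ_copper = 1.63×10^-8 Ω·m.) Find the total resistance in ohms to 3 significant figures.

Seg 1: A = π(d/2)² = π(1.4150e-03 m)² = 6.290e-06 m²
R_1 = (2.61×10^-8)(41.1)/(6.290e-06) = 0.1705 Ω
Seg 2: A = π(d/2)² = π(6.0500e-04 m)² = 1.150e-06 m²
R_2 = (1.63×10^-8)(48.1)/(1.150e-06) = 0.6818 Ω
Seg 3: A = π(d/2)² = π(5.0000e-04 m)² = 7.854e-07 m²
R_3 = (1.63×10^-8)(12.4)/(7.854e-07) = 0.2573 Ω
R_total = R_1 + R_2 + R_3 = 1.11 Ω

1.11 Ω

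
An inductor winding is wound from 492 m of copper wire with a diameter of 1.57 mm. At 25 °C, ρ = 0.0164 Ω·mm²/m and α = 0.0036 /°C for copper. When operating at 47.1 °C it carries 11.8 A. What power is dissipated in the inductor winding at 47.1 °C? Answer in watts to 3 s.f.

627 W

ρ = 0.0164 Ω·mm²/m = 1.64×10^-8 Ω·m
A = π(d/2)² = π(7.8500e-04 m)² = 1.936e-06 m²
R₍25₎ = ρL/A = (1.64×10^-8)(492)/(1.936e-06) = 4.168 Ω
R₍47.1₎ = R₍25₎(1 + αΔT) = 4.168 × (1 + 0.0036×22.1) = 4.5 Ω
P = I²R = (11.8)² × 4.5 = 627 W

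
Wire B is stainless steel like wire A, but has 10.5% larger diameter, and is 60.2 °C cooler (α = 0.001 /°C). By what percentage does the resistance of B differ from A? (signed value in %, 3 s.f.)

-23.0%

R ∝ ρL/d² with ρ ∝ (1+αΔT), so R_B/R_A = (1 + 10.5/100)⁻² × (1 − 0.001×60.2)
= 0.819 × 0.9398 = 0.7697
(R_B − R_A)/R_A = 0.7697 − 1 = -23.0%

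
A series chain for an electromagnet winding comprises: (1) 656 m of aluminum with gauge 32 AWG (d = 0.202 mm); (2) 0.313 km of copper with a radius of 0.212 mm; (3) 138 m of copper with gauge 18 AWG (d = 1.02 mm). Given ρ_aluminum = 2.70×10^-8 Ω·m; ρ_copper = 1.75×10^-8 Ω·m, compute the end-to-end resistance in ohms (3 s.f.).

Seg 1: A = π(0.202/2 mm)² = π(1.0100e-04 m)² = 3.205e-08 m²
R_1 = (2.70×10^-8)(656)/(3.205e-08) = 552.7 Ω
Seg 2: A = πr² = π(2.1200e-04 m)² = 1.412e-07 m²
R_2 = (1.75×10^-8)(313)/(1.412e-07) = 38.79 Ω
Seg 3: A = π(1.02/2 mm)² = π(5.1000e-04 m)² = 8.171e-07 m²
R_3 = (1.75×10^-8)(138)/(8.171e-07) = 2.955 Ω
R_total = R_1 + R_2 + R_3 = 594 Ω

594 Ω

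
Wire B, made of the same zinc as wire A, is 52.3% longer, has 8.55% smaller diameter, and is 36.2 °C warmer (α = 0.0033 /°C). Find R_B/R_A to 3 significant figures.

2.04

R ∝ ρL/d² with ρ ∝ (1+αΔT), so R_B/R_A = (1 + 52.3/100) × (1 − 8.55/100)⁻² × (1 + 0.0033×36.2)
= 1.523 × 1.196 × 1.119 = 2.04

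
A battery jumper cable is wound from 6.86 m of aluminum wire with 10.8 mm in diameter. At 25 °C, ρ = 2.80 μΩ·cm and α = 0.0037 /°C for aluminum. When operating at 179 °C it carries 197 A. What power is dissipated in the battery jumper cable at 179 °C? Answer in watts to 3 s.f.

ρ = 2.80 μΩ·cm = 2.80×10^-8 Ω·m
A = π(d/2)² = π(5.4000e-03 m)² = 9.161e-05 m²
R₍25₎ = ρL/A = (2.80×10^-8)(6.86)/(9.161e-05) = 0.002097 Ω
R₍179₎ = R₍25₎(1 + αΔT) = 0.002097 × (1 + 0.0037×154) = 0.003291 Ω
P = I²R = (197)² × 0.003291 = 128 W

128 W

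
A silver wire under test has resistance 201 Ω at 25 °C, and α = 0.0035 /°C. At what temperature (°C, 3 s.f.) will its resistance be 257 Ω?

R = R₀(1 + α(T − T₀)) ⇒ T = T₀ + (R/R₀ − 1)/α
T = 25 + (257/201 − 1)/0.0035 = 25 + (0.2786)/0.0035 = 105 °C

105 °C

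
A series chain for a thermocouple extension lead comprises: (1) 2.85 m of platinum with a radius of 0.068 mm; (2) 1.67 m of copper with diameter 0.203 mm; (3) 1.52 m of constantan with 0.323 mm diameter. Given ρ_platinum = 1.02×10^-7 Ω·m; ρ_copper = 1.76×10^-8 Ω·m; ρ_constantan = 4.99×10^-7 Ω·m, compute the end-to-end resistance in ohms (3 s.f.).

Seg 1: A = πr² = π(6.8000e-05 m)² = 1.453e-08 m²
R_1 = (1.02×10^-7)(2.85)/(1.453e-08) = 20.01 Ω
Seg 2: A = π(d/2)² = π(1.0150e-04 m)² = 3.237e-08 m²
R_2 = (1.76×10^-8)(1.67)/(3.237e-08) = 0.9081 Ω
Seg 3: A = π(d/2)² = π(1.6150e-04 m)² = 8.194e-08 m²
R_3 = (4.99×10^-7)(1.52)/(8.194e-08) = 9.257 Ω
R_total = R_1 + R_2 + R_3 = 30.2 Ω

30.2 Ω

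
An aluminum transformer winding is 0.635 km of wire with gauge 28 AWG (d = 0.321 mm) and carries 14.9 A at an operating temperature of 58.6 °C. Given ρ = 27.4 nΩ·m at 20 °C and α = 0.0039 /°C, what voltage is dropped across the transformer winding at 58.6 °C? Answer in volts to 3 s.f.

3690 V

ρ = 27.4 nΩ·m = 2.74×10^-8 Ω·m
A = π(0.321/2 mm)² = π(1.6050e-04 m)² = 8.093e-08 m²
R₍20₎ = ρL/A = (2.74×10^-8)(635)/(8.093e-08) = 215 Ω
R₍58.6₎ = R₍20₎(1 + αΔT) = 215 × (1 + 0.0039×38.6) = 247.4 Ω
V = IR = 14.9 × 247.4 = 3690 V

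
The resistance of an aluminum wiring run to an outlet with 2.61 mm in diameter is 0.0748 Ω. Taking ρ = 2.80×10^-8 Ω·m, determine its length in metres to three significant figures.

A = π(d/2)² = π(1.3050e-03 m)² = 5.350e-06 m²
L = RA/ρ = (0.0748)(5.350e-06)/(2.80×10^-8) = 14.3 m

14.3 m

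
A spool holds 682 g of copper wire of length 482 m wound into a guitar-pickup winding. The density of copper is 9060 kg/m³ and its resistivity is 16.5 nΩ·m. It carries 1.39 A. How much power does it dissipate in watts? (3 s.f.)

98.4 W

ρ = 16.5 nΩ·m = 1.65×10^-8 Ω·m
A = m/(density·L) = 0.682/(9060×482) = 1.5617e-07 m²
R = ρL/A = (1.65×10^-8)(482)/(1.5617e-07) = 50.92 Ω
P = I²R = (1.39)² × 50.92 = 98.4 W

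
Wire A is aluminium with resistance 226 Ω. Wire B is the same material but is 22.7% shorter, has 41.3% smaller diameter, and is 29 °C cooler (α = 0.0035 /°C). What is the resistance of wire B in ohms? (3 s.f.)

456 Ω

R ∝ ρL/d² with ρ ∝ (1+αΔT), so R_B/R_A = (1 − 22.7/100) × (1 − 41.3/100)⁻² × (1 − 0.0035×29)
= 0.773 × 2.902 × 0.8985 = 2.016
R_B = 2.016 × 226 = 456 Ω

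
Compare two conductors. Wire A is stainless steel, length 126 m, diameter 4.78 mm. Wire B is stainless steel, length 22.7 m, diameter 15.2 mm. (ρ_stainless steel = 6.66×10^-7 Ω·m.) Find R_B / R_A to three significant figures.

R ∝ ρL/d², so R_B/R_A = (L_B/L_A) × (d_A/d_B)²
= (22.7/126) × (4.78/15.2)² = 0.0178

0.0178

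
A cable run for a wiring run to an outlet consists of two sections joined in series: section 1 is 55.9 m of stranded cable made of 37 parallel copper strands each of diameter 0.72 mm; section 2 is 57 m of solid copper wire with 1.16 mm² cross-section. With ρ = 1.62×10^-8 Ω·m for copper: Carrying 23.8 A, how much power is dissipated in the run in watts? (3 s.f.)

Section 1: A_strand = π(3.6000e-04)² = 4.072e-07 m²; R₁ = ρL/(N·A_s) = (1.62×10^-8)(55.9)/(37×4.072e-07) = 0.06011 Ω
Section 2: A = 1.16 mm² = 1.160e-06 m²
R₂ = (1.62×10^-8)(57)/(1.160e-06) = 0.796 Ω
R = R₁ + R₂ = 0.8561 Ω
P = I²R = (23.8)² × 0.8561 = 485 W

485 W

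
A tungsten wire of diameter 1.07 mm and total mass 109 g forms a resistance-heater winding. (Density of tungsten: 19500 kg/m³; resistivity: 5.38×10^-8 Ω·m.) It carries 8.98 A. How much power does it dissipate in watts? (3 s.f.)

30.0 W

A = π(d/2)² = π(5.3500e-04 m)² = 8.9920e-07 m²
L = m/(density·A) = 0.109/(19500×8.9920e-07) = 6.216 m
R = ρL/A = (5.38×10^-8)(6.216)/(8.9920e-07) = 0.3719 Ω
P = I²R = (8.98)² × 0.3719 = 30.0 W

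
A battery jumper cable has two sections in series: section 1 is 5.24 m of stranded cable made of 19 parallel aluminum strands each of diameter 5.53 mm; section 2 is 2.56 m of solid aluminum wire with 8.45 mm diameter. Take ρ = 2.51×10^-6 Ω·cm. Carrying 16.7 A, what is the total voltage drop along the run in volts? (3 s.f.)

ρ = 2.51×10^-6 Ω·cm = 2.51×10^-8 Ω·m
Section 1: A_strand = π(2.7650e-03)² = 2.402e-05 m²; R₁ = ρL/(N·A_s) = (2.51×10^-8)(5.24)/(19×2.402e-05) = 2.882×10^-4 Ω
Section 2: A = π(d/2)² = π(4.2250e-03 m)² = 5.608e-05 m²
R₂ = (2.51×10^-8)(2.56)/(5.608e-05) = 0.001146 Ω
R = R₁ + R₂ = 0.001434 Ω
V = IR = 16.7 × 0.001434 = 0.0239 V

0.0239 V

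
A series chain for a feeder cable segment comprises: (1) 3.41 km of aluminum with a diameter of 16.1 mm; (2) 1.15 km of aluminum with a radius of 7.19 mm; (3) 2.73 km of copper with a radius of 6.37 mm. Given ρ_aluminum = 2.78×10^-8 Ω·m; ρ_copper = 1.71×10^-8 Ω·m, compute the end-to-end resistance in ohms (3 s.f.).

1.03 Ω

Seg 1: A = π(d/2)² = π(8.0500e-03 m)² = 2.036e-04 m²
R_1 = (2.78×10^-8)(3410)/(2.036e-04) = 0.4656 Ω
Seg 2: A = πr² = π(7.1900e-03 m)² = 1.624e-04 m²
R_2 = (2.78×10^-8)(1150)/(1.624e-04) = 0.1968 Ω
Seg 3: A = πr² = π(6.3700e-03 m)² = 1.275e-04 m²
R_3 = (1.71×10^-8)(2730)/(1.275e-04) = 0.3662 Ω
R_total = R_1 + R_2 + R_3 = 1.03 Ω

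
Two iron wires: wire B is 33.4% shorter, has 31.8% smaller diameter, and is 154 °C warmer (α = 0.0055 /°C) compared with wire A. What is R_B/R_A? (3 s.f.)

R ∝ ρL/d² with ρ ∝ (1+αΔT), so R_B/R_A = (1 − 33.4/100) × (1 − 31.8/100)⁻² × (1 + 0.0055×154)
= 0.666 × 2.15 × 1.847 = 2.64

2.64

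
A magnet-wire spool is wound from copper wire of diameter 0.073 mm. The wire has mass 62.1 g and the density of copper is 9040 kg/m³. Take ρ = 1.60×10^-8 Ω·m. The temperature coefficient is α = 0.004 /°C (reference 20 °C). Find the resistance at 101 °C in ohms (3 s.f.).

A = π(d/2)² = π(3.6500e-05 m)² = 4.1854e-09 m²
L = m/(density·A) = 0.0621/(9040×4.1854e-09) = 1641 m
R = ρL/A = (1.60×10^-8)(1641)/(4.1854e-09) = 6274 Ω
R(101 °C) = 6274 × (1 + 0.004×81) = 8310 Ω

8310 Ω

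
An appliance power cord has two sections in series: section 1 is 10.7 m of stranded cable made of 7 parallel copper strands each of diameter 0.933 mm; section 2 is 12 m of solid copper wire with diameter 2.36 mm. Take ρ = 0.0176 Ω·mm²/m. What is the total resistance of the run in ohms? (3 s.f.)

0.0876 Ω

ρ = 0.0176 Ω·mm²/m = 1.76×10^-8 Ω·m
Section 1: A_strand = π(4.6650e-04)² = 6.837e-07 m²; R₁ = ρL/(N·A_s) = (1.76×10^-8)(10.7)/(7×6.837e-07) = 0.03935 Ω
Section 2: A = π(d/2)² = π(1.1800e-03 m)² = 4.374e-06 m²
R₂ = (1.76×10^-8)(12)/(4.374e-06) = 0.04828 Ω
R = R₁ + R₂ = 0.0876 Ω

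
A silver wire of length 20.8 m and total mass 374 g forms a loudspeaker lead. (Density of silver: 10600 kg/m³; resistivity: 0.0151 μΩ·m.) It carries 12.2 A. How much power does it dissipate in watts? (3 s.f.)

ρ = 0.0151 μΩ·m = 1.51×10^-8 Ω·m
A = m/(density·L) = 0.374/(10600×20.8) = 1.6963e-06 m²
R = ρL/A = (1.51×10^-8)(20.8)/(1.6963e-06) = 0.1852 Ω
P = I²R = (12.2)² × 0.1852 = 27.6 W

27.6 W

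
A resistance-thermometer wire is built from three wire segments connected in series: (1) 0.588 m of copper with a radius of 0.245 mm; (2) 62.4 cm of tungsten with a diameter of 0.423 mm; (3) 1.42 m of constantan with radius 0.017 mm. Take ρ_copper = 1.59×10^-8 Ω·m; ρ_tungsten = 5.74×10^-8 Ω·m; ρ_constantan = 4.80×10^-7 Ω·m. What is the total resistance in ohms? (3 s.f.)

751 Ω

Seg 1: A = πr² = π(2.4500e-04 m)² = 1.886e-07 m²
R_1 = (1.59×10^-8)(0.588)/(1.886e-07) = 0.04958 Ω
Seg 2: A = π(d/2)² = π(2.1150e-04 m)² = 1.405e-07 m²
R_2 = (5.74×10^-8)(0.624)/(1.405e-07) = 0.2549 Ω
Seg 3: A = πr² = π(1.7000e-05 m)² = 9.079e-10 m²
R_3 = (4.80×10^-7)(1.42)/(9.079e-10) = 750.7 Ω
R_total = R_1 + R_2 + R_3 = 751 Ω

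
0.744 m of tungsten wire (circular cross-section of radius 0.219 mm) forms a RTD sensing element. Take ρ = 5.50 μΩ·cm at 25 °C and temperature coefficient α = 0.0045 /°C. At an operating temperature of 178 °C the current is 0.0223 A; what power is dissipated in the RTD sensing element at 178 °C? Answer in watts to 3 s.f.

2.28×10^-4 W

ρ = 5.50 μΩ·cm = 5.50×10^-8 Ω·m
A = πr² = π(2.1900e-04 m)² = 1.507e-07 m²
R₍25₎ = ρL/A = (5.50×10^-8)(0.744)/(1.507e-07) = 0.2716 Ω
R₍178₎ = R₍25₎(1 + αΔT) = 0.2716 × (1 + 0.0045×153) = 0.4586 Ω
P = I²R = (0.0223)² × 0.4586 = 2.28×10^-4 W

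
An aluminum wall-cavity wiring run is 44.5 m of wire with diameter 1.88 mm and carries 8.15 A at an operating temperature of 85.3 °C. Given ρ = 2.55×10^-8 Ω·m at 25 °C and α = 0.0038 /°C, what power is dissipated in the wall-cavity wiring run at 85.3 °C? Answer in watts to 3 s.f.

33.4 W

A = π(d/2)² = π(9.4000e-04 m)² = 2.776e-06 m²
R₍25₎ = ρL/A = (2.55×10^-8)(44.5)/(2.776e-06) = 0.4088 Ω
R₍85.3₎ = R₍25₎(1 + αΔT) = 0.4088 × (1 + 0.0038×60.3) = 0.5025 Ω
P = I²R = (8.15)² × 0.5025 = 33.4 W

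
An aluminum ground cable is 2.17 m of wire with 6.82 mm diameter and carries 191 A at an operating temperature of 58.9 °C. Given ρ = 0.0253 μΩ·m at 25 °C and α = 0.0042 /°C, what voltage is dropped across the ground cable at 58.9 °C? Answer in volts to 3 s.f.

0.328 V

ρ = 0.0253 μΩ·m = 2.53×10^-8 Ω·m
A = π(d/2)² = π(3.4100e-03 m)² = 3.653e-05 m²
R₍25₎ = ρL/A = (2.53×10^-8)(2.17)/(3.653e-05) = 0.001503 Ω
R₍58.9₎ = R₍25₎(1 + αΔT) = 0.001503 × (1 + 0.0042×33.9) = 0.001717 Ω
V = IR = 191 × 0.001717 = 0.328 V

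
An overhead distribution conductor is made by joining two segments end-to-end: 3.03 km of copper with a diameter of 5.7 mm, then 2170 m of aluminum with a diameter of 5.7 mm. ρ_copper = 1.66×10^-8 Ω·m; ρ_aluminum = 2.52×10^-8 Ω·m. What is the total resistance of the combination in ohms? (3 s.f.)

4.11 Ω

Segment 1: A = π(d/2)² = π(2.8500e-03 m)² = 2.552e-05 m²
R₁ = ρL/A = (1.66×10^-8)(3030)/(2.552e-05) = 1.971 Ω
R₂ = (2.52×10^-8)(2170)/(2.552e-05) = 2.143 Ω
R = R₁ + R₂ = 4.11 Ω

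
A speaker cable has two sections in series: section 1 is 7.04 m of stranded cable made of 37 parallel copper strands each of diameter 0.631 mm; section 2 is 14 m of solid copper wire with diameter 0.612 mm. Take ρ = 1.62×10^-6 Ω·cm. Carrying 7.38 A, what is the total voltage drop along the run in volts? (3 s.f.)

5.76 V

ρ = 1.62×10^-6 Ω·cm = 1.62×10^-8 Ω·m
Section 1: A_strand = π(3.1550e-04)² = 3.127e-07 m²; R₁ = ρL/(N·A_s) = (1.62×10^-8)(7.04)/(37×3.127e-07) = 0.009857 Ω
Section 2: A = π(d/2)² = π(3.0600e-04 m)² = 2.942e-07 m²
R₂ = (1.62×10^-8)(14)/(2.942e-07) = 0.771 Ω
R = R₁ + R₂ = 0.7808 Ω
V = IR = 7.38 × 0.7808 = 5.76 V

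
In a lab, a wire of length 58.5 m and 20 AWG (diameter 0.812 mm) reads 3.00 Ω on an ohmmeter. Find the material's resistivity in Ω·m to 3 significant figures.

A = π(0.812/2 mm)² = π(4.0600e-04 m)² = 5.178e-07 m²
ρ = RA/L = (3)(5.178e-07)/(58.5) = 2.66×10^-8 Ω·m

2.66×10^-8 Ω·m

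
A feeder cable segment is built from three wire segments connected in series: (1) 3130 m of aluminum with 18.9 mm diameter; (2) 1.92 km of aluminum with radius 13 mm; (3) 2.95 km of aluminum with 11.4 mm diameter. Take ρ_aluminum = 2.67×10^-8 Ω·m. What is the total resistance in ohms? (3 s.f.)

1.17 Ω

Seg 1: A = π(d/2)² = π(9.4500e-03 m)² = 2.806e-04 m²
R_1 = (2.67×10^-8)(3130)/(2.806e-04) = 0.2979 Ω
Seg 2: A = πr² = π(1.3000e-02 m)² = 5.309e-04 m²
R_2 = (2.67×10^-8)(1920)/(5.309e-04) = 0.09656 Ω
Seg 3: A = π(d/2)² = π(5.7000e-03 m)² = 1.021e-04 m²
R_3 = (2.67×10^-8)(2950)/(1.021e-04) = 0.7717 Ω
R_total = R_1 + R_2 + R_3 = 1.17 Ω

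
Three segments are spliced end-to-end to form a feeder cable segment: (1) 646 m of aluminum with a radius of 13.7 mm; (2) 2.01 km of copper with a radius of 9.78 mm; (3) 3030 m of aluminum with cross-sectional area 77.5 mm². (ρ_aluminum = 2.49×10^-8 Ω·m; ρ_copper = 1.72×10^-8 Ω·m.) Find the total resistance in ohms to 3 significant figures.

Seg 1: A = πr² = π(1.3700e-02 m)² = 5.896e-04 m²
R_1 = (2.49×10^-8)(646)/(5.896e-04) = 0.02728 Ω
Seg 2: A = πr² = π(9.7800e-03 m)² = 3.005e-04 m²
R_2 = (1.72×10^-8)(2010)/(3.005e-04) = 0.1151 Ω
Seg 3: A = 77.5 mm² = 7.750e-05 m²
R_3 = (2.49×10^-8)(3030)/(7.750e-05) = 0.9735 Ω
R_total = R_1 + R_2 + R_3 = 1.12 Ω

1.12 Ω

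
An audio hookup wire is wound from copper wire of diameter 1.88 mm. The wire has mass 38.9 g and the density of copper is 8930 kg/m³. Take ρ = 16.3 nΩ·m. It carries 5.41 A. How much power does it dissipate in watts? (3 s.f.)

ρ = 16.3 nΩ·m = 1.63×10^-8 Ω·m
A = π(d/2)² = π(9.4000e-04 m)² = 2.7759e-06 m²
L = m/(density·A) = 0.0389/(8930×2.7759e-06) = 1.569 m
R = ρL/A = (1.63×10^-8)(1.569)/(2.7759e-06) = 0.009215 Ω
P = I²R = (5.41)² × 0.009215 = 0.270 W

0.270 W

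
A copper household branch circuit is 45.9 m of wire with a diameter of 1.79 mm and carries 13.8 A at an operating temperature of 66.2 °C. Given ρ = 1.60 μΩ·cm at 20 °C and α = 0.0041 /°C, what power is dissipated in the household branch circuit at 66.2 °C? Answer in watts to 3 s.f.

ρ = 1.60 μΩ·cm = 1.60×10^-8 Ω·m
A = π(d/2)² = π(8.9500e-04 m)² = 2.516e-06 m²
R₍20₎ = ρL/A = (1.60×10^-8)(45.9)/(2.516e-06) = 0.2918 Ω
R₍66.2₎ = R₍20₎(1 + αΔT) = 0.2918 × (1 + 0.0041×46.2) = 0.3471 Ω
P = I²R = (13.8)² × 0.3471 = 66.1 W

66.1 W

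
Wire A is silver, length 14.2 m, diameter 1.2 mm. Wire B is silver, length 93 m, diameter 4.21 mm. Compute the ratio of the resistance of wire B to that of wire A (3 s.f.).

R ∝ ρL/d², so R_B/R_A = (L_B/L_A) × (d_A/d_B)²
= (93/14.2) × (1.2/4.21)² = 0.532

0.532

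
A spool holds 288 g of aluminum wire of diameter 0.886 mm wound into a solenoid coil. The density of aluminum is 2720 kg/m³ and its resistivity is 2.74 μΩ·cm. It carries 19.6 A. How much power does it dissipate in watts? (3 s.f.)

ρ = 2.74 μΩ·cm = 2.74×10^-8 Ω·m
A = π(d/2)² = π(4.4300e-04 m)² = 6.1653e-07 m²
L = m/(density·A) = 0.288/(2720×6.1653e-07) = 171.7 m
R = ρL/A = (2.74×10^-8)(171.7)/(6.1653e-07) = 7.632 Ω
P = I²R = (19.6)² × 7.632 = 2930 W

2930 W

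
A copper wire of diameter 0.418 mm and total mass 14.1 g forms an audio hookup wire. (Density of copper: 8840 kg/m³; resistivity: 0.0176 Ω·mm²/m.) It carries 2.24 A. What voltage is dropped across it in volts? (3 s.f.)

3.34 V

ρ = 0.0176 Ω·mm²/m = 1.76×10^-8 Ω·m
A = π(d/2)² = π(2.0900e-04 m)² = 1.3723e-07 m²
L = m/(density·A) = 0.0141/(8840×1.3723e-07) = 11.62 m
R = ρL/A = (1.76×10^-8)(11.62)/(1.3723e-07) = 1.491 Ω
V = IR = 2.24 × 1.491 = 3.34 V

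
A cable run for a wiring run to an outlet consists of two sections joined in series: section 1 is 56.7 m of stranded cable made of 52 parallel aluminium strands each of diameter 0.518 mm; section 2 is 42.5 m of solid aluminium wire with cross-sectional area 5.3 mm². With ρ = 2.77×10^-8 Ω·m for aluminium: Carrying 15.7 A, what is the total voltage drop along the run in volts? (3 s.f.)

5.74 V

Section 1: A_strand = π(2.5900e-04)² = 2.107e-07 m²; R₁ = ρL/(N·A_s) = (2.77×10^-8)(56.7)/(52×2.107e-07) = 0.1433 Ω
Section 2: A = 5.3 mm² = 5.300e-06 m²
R₂ = (2.77×10^-8)(42.5)/(5.300e-06) = 0.2221 Ω
R = R₁ + R₂ = 0.3654 Ω
V = IR = 15.7 × 0.3654 = 5.74 V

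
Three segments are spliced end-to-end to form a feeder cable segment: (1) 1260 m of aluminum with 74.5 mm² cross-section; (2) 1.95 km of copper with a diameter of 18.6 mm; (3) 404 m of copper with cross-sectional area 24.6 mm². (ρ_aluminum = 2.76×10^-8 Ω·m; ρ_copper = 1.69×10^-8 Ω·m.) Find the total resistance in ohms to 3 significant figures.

0.866 Ω

Seg 1: A = 74.5 mm² = 7.450e-05 m²
R_1 = (2.76×10^-8)(1260)/(7.450e-05) = 0.4668 Ω
Seg 2: A = π(d/2)² = π(9.3000e-03 m)² = 2.717e-04 m²
R_2 = (1.69×10^-8)(1950)/(2.717e-04) = 0.1213 Ω
Seg 3: A = 24.6 mm² = 2.460e-05 m²
R_3 = (1.69×10^-8)(404)/(2.460e-05) = 0.2775 Ω
R_total = R_1 + R_2 + R_3 = 0.866 Ω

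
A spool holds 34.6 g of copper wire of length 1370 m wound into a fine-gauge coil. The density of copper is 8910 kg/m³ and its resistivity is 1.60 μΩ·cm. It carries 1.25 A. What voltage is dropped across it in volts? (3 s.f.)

ρ = 1.60 μΩ·cm = 1.60×10^-8 Ω·m
A = m/(density·L) = 0.0346/(8910×1370) = 2.8345e-09 m²
R = ρL/A = (1.60×10^-8)(1370)/(2.8345e-09) = 7733 Ω
V = IR = 1.25 × 7733 = 9670 V

9670 V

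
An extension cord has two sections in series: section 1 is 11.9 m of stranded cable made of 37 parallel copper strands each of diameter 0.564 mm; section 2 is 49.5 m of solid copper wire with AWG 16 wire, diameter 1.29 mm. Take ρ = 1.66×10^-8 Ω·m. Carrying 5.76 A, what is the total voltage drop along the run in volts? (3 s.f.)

3.74 V

Section 1: A_strand = π(2.8200e-04)² = 2.498e-07 m²; R₁ = ρL/(N·A_s) = (1.66×10^-8)(11.9)/(37×2.498e-07) = 0.02137 Ω
Section 2: A = π(1.29/2 mm)² = π(6.4500e-04 m)² = 1.307e-06 m²
R₂ = (1.66×10^-8)(49.5)/(1.307e-06) = 0.6287 Ω
R = R₁ + R₂ = 0.6501 Ω
V = IR = 5.76 × 0.6501 = 3.74 V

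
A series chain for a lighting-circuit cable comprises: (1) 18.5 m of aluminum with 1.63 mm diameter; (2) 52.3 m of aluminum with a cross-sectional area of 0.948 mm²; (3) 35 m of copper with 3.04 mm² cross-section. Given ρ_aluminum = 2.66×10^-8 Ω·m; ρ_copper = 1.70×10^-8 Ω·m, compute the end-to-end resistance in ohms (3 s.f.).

Seg 1: A = π(d/2)² = π(8.1500e-04 m)² = 2.087e-06 m²
R_1 = (2.66×10^-8)(18.5)/(2.087e-06) = 0.2358 Ω
Seg 2: A = 0.948 mm² = 9.480e-07 m²
R_2 = (2.66×10^-8)(52.3)/(9.480e-07) = 1.467 Ω
Seg 3: A = 3.04 mm² = 3.040e-06 m²
R_3 = (1.70×10^-8)(35)/(3.040e-06) = 0.1957 Ω
R_total = R_1 + R_2 + R_3 = 1.90 Ω

1.90 Ω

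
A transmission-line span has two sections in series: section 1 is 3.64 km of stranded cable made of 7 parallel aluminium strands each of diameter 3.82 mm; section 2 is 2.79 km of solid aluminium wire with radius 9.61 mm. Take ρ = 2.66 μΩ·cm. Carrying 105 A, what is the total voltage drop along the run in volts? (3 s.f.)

154 V

ρ = 2.66 μΩ·cm = 2.66×10^-8 Ω·m
Section 1: A_strand = π(1.9100e-03)² = 1.146e-05 m²; R₁ = ρL/(N·A_s) = (2.66×10^-8)(3640)/(7×1.146e-05) = 1.207 Ω
Section 2: A = πr² = π(9.6100e-03 m)² = 2.901e-04 m²
R₂ = (2.66×10^-8)(2790)/(2.901e-04) = 0.2558 Ω
R = R₁ + R₂ = 1.463 Ω
V = IR = 105 × 1.463 = 154 V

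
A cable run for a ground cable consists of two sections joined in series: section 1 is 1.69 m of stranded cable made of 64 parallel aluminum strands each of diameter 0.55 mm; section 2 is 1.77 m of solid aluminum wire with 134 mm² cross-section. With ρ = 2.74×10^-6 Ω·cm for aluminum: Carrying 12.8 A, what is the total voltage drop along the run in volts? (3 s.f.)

ρ = 2.74×10^-6 Ω·cm = 2.74×10^-8 Ω·m
Section 1: A_strand = π(2.7500e-04)² = 2.376e-07 m²; R₁ = ρL/(N·A_s) = (2.74×10^-8)(1.69)/(64×2.376e-07) = 0.003045 Ω
Section 2: A = 134 mm² = 1.340e-04 m²
R₂ = (2.74×10^-8)(1.77)/(1.340e-04) = 3.619×10^-4 Ω
R = R₁ + R₂ = 0.003407 Ω
V = IR = 12.8 × 0.003407 = 0.0436 V

0.0436 V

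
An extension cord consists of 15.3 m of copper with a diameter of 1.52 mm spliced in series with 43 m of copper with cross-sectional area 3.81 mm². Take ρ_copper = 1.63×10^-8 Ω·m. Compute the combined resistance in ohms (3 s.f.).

0.321 Ω

Segment 1: A = π(d/2)² = π(7.6000e-04 m)² = 1.815e-06 m²
R₁ = ρL/A = (1.63×10^-8)(15.3)/(1.815e-06) = 0.1374 Ω
Segment 2: A = 3.81 mm² = 3.810e-06 m²
R₂ = (1.63×10^-8)(43)/(3.810e-06) = 0.184 Ω
R = R₁ + R₂ = 0.321 Ω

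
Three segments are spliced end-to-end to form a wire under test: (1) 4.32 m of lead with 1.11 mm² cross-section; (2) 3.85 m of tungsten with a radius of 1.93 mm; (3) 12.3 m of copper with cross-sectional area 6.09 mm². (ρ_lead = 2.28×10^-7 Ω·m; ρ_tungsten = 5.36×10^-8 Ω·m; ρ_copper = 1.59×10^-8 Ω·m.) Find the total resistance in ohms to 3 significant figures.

0.937 Ω

Seg 1: A = 1.11 mm² = 1.110e-06 m²
R_1 = (2.28×10^-7)(4.32)/(1.110e-06) = 0.8874 Ω
Seg 2: A = πr² = π(1.9300e-03 m)² = 1.170e-05 m²
R_2 = (5.36×10^-8)(3.85)/(1.170e-05) = 0.01763 Ω
Seg 3: A = 6.09 mm² = 6.090e-06 m²
R_3 = (1.59×10^-8)(12.3)/(6.090e-06) = 0.03211 Ω
R_total = R_1 + R_2 + R_3 = 0.937 Ω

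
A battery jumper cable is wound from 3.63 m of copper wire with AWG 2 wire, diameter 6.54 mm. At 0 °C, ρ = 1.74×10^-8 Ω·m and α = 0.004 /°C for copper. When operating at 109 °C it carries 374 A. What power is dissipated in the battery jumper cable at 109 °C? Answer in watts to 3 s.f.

378 W

A = π(6.54/2 mm)² = π(3.2700e-03 m)² = 3.359e-05 m²
R₍0₎ = ρL/A = (1.74×10^-8)(3.63)/(3.359e-05) = 0.00188 Ω
R₍109₎ = R₍0₎(1 + αΔT) = 0.00188 × (1 + 0.004×109) = 0.0027 Ω
P = I²R = (374)² × 0.0027 = 378 W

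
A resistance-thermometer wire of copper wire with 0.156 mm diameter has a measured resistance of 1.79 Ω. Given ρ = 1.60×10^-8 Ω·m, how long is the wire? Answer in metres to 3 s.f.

A = π(d/2)² = π(7.8000e-05 m)² = 1.911e-08 m²
L = RA/ρ = (1.79)(1.911e-08)/(1.60×10^-8) = 2.14 m

2.14 m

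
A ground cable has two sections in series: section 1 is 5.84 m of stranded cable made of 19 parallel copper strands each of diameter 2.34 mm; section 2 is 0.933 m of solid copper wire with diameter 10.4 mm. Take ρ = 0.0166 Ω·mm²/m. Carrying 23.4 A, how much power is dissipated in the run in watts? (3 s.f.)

0.749 W

ρ = 0.0166 Ω·mm²/m = 1.66×10^-8 Ω·m
Section 1: A_strand = π(1.1700e-03)² = 4.301e-06 m²; R₁ = ρL/(N·A_s) = (1.66×10^-8)(5.84)/(19×4.301e-06) = 0.001186 Ω
Section 2: A = π(d/2)² = π(5.2000e-03 m)² = 8.495e-05 m²
R₂ = (1.66×10^-8)(0.933)/(8.495e-05) = 1.823×10^-4 Ω
R = R₁ + R₂ = 0.001369 Ω
P = I²R = (23.4)² × 0.001369 = 0.749 W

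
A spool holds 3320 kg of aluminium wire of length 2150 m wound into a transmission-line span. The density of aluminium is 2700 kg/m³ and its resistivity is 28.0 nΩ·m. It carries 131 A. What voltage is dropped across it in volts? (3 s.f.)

13.8 V

ρ = 28.0 nΩ·m = 2.80×10^-8 Ω·m
A = m/(density·L) = 3320/(2700×2150) = 5.7192e-04 m²
R = ρL/A = (2.80×10^-8)(2150)/(5.7192e-04) = 0.1053 Ω
V = IR = 131 × 0.1053 = 13.8 V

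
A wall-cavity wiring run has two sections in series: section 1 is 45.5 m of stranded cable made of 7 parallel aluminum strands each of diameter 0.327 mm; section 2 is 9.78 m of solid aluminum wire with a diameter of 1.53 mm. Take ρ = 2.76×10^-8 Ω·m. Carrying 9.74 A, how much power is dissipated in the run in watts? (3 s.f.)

217 W

Section 1: A_strand = π(1.6350e-04)² = 8.398e-08 m²; R₁ = ρL/(N·A_s) = (2.76×10^-8)(45.5)/(7×8.398e-08) = 2.136 Ω
Section 2: A = π(d/2)² = π(7.6500e-04 m)² = 1.839e-06 m²
R₂ = (2.76×10^-8)(9.78)/(1.839e-06) = 0.1468 Ω
R = R₁ + R₂ = 2.283 Ω
P = I²R = (9.74)² × 2.283 = 217 W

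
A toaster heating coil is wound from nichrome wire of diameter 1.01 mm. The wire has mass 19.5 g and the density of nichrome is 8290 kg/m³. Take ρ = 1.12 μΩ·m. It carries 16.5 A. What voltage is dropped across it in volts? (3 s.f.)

67.7 V

ρ = 1.12 μΩ·m = 1.12×10^-6 Ω·m
A = π(d/2)² = π(5.0500e-04 m)² = 8.0118e-07 m²
L = m/(density·A) = 0.0195/(8290×8.0118e-07) = 2.936 m
R = ρL/A = (1.12×10^-6)(2.936)/(8.0118e-07) = 4.104 Ω
V = IR = 16.5 × 4.104 = 67.7 V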